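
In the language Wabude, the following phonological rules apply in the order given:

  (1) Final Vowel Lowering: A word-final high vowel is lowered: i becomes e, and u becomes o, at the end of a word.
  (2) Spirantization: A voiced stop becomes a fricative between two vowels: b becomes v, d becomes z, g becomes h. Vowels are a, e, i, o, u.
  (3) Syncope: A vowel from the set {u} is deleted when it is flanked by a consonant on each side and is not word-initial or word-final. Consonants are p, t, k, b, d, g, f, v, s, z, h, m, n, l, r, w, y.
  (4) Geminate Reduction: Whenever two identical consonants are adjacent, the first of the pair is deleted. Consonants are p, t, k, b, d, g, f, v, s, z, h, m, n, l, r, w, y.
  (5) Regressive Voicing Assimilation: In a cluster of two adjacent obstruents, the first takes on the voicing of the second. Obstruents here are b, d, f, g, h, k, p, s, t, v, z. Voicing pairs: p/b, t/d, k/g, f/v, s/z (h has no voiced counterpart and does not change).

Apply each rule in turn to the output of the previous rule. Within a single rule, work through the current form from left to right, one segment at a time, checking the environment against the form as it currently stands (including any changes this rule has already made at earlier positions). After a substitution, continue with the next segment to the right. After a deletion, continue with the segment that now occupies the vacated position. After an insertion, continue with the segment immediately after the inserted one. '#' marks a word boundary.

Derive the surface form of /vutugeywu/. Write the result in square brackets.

[ftheywo]

(1) Final Vowel Lowering: [vutugeywu] → [vutugeywo]
(2) Spirantization: [vutugeywo] → [vutuheywo]
(3) Syncope: [vutuheywo] → [vtheywo]
(4) Geminate Reduction: no change — [vtheywo]
(5) Regressive Voicing Assimilation: [vtheywo] → [ftheywo]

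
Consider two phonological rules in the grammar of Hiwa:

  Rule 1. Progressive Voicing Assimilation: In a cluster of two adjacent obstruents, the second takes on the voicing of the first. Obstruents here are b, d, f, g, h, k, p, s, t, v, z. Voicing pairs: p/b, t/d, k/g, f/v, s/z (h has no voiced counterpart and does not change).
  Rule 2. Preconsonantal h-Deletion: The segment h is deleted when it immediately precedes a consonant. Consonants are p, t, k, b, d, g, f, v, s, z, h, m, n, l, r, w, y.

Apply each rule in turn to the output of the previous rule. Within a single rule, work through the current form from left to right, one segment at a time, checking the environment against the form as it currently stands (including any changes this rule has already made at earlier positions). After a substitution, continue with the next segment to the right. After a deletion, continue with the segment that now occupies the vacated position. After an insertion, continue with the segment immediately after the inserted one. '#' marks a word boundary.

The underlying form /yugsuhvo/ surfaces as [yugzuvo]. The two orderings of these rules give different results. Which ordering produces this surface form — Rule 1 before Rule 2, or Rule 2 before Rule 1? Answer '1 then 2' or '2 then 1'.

Order 1 then 2:
  1 Progressive Voicing Assimilation: [yugsuhvo] → [yugzuhfo]
  2 Preconsonantal h-Deletion: [yugzuhfo] → [yugzufo]
  result: [yugzufo]
Order 2 then 1:
  2 Preconsonantal h-Deletion: [yugsuhvo] → [yugsuvo]
  1 Progressive Voicing Assimilation: [yugsuvo] → [yugzuvo]
  result: [yugzuvo]

2 then 1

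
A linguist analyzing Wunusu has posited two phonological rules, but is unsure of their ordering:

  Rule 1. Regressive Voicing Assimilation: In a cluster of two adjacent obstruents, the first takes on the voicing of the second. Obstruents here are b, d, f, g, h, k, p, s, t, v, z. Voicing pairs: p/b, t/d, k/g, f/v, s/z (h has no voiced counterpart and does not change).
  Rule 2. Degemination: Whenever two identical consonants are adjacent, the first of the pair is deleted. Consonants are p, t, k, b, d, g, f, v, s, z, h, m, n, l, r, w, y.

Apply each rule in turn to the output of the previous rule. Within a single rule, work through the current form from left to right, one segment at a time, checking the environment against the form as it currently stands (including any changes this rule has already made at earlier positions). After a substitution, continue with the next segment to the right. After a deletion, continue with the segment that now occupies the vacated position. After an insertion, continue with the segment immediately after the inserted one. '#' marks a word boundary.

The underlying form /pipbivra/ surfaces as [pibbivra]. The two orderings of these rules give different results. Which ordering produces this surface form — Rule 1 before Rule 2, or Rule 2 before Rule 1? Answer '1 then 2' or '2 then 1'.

Order 1 then 2:
  1 Regressive Voicing Assimilation: [pipbivra] → [pibbivra]
  2 Degemination: [pibbivra] → [pibivra]
  result: [pibivra]
Order 2 then 1:
  2 Degemination: no change — [pipbivra]
  1 Regressive Voicing Assimilation: [pipbivra] → [pibbivra]
  result: [pibbivra]

2 then 1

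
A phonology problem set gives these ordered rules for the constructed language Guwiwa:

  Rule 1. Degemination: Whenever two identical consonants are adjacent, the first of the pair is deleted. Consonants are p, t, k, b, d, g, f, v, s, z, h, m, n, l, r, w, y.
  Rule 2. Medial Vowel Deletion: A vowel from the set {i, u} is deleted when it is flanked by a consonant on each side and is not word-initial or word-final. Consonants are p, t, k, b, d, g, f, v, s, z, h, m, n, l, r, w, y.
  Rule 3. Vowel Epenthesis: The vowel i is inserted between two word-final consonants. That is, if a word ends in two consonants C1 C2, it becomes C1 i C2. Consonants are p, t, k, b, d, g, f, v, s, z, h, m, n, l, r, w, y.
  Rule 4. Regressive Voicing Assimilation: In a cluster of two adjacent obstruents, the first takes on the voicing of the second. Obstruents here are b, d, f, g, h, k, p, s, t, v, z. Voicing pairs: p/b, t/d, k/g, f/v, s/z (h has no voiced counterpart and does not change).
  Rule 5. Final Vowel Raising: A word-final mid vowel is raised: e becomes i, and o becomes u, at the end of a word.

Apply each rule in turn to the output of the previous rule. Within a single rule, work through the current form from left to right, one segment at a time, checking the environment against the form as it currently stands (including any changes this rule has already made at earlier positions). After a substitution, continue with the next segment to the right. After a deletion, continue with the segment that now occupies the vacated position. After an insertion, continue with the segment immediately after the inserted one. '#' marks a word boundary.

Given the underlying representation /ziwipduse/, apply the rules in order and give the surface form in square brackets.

[zwbtsi]

Rule 1 Degemination: no change — [ziwipduse]
Rule 2 Medial Vowel Deletion: [ziwipduse] → [zwpdse]
Rule 3 Vowel Epenthesis: no change — [zwpdse]
Rule 4 Regressive Voicing Assimilation: [zwpdse] → [zwbtse]
Rule 5 Final Vowel Raising: [zwbtse] → [zwbtsi]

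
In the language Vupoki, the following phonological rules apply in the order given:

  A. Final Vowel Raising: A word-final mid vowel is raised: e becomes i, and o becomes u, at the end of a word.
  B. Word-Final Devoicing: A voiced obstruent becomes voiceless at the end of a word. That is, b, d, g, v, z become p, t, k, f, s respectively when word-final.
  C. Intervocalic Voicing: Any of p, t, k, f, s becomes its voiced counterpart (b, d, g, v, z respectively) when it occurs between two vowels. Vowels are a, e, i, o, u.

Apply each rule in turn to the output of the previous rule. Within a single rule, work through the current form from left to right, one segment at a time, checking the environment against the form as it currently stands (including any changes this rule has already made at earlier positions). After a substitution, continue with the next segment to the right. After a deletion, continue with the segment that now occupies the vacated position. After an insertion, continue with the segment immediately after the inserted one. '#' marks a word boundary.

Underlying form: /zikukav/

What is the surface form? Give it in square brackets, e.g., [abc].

A Final Vowel Raising: no change — [zikukav]
B Word-Final Devoicing: [zikukav] → [zikukaf]
C Intervocalic Voicing: [zikukaf] → [zigugaf]

[zigugaf]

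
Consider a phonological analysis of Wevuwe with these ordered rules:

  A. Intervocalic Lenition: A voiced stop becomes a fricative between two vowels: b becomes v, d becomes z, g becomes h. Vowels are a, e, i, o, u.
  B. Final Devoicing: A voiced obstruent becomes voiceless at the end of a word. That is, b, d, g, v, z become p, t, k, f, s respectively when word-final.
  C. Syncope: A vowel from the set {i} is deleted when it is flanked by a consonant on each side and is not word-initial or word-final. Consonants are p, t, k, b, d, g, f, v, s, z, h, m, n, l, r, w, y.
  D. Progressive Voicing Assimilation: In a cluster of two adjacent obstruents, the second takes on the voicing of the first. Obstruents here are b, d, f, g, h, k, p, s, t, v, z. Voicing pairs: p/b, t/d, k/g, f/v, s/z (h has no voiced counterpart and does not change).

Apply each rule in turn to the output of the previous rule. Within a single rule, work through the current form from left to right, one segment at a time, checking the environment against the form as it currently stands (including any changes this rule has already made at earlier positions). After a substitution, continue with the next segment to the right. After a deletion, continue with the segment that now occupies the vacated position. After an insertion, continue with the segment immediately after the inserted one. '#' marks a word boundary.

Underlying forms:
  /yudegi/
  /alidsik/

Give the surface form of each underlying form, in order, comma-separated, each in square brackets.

[yuzehi], [aldzg]

/yudegi/:
  A Intervocalic Lenition: [yudegi] → [yuzehi]
  B Final Devoicing: no change — [yuzehi]
  C Syncope: no change — [yuzehi]
  D Progressive Voicing Assimilation: no change — [yuzehi]
/alidsik/:
  A Intervocalic Lenition: no change — [alidsik]
  B Final Devoicing: no change — [alidsik]
  C Syncope: [alidsik] → [aldsk]
  D Progressive Voicing Assimilation: [aldsk] → [aldzg]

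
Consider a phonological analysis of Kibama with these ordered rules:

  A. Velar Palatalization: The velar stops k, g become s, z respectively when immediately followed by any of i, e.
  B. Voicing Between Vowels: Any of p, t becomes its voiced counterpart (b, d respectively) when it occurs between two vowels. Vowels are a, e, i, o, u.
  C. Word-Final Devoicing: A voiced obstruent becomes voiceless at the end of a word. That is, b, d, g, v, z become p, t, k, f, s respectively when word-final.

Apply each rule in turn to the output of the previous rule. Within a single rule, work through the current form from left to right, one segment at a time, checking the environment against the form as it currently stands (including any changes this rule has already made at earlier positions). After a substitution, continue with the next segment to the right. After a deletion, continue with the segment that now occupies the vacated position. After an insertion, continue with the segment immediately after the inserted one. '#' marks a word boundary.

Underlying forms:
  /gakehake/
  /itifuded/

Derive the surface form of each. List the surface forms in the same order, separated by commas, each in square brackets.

/gakehake/:
  A Velar Palatalization: [gakehake] → [gasehase]
  B Voicing Between Vowels: no change — [gasehase]
  C Word-Final Devoicing: no change — [gasehase]
/itifuded/:
  A Velar Palatalization: no change — [itifuded]
  B Voicing Between Vowels: [itifuded] → [idifuded]
  C Word-Final Devoicing: [idifuded] → [idifudet]

[gasehase], [idifudet]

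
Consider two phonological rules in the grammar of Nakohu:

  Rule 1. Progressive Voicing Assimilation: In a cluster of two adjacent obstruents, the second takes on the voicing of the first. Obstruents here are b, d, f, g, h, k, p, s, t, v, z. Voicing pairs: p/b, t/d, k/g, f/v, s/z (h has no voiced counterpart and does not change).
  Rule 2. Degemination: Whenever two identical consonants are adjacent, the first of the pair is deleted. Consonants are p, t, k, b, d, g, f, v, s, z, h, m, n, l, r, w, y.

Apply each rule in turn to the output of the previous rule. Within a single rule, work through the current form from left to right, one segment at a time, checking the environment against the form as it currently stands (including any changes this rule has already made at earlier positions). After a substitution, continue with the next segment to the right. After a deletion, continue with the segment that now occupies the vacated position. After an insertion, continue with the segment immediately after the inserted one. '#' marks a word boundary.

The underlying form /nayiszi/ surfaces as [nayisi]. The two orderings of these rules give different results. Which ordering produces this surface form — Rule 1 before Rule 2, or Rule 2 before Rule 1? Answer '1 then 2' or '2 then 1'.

1 then 2

Order 1 then 2:
  1 Progressive Voicing Assimilation: [nayiszi] → [nayissi]
  2 Degemination: [nayissi] → [nayisi]
  result: [nayisi]
Order 2 then 1:
  2 Degemination: no change — [nayiszi]
  1 Progressive Voicing Assimilation: [nayiszi] → [nayissi]
  result: [nayissi]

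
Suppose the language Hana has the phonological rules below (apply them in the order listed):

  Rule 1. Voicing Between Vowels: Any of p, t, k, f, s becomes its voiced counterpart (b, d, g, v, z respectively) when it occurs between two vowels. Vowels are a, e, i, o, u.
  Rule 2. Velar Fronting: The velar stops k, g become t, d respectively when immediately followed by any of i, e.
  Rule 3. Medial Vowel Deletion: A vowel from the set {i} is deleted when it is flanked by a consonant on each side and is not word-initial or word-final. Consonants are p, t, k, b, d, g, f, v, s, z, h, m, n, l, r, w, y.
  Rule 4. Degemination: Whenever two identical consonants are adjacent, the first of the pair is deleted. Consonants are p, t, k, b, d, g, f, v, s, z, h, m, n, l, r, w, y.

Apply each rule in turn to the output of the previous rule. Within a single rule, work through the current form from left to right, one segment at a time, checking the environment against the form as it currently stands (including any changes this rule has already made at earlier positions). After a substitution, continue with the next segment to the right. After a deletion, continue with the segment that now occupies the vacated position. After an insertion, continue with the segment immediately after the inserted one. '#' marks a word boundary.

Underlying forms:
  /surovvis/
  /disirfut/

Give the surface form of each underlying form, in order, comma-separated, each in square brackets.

/surovvis/:
  Rule 1 Voicing Between Vowels: no change — [surovvis]
  Rule 2 Velar Fronting: no change — [surovvis]
  Rule 3 Medial Vowel Deletion: [surovvis] → [surovvs]
  Rule 4 Degemination: [surovvs] → [surovs]
/disirfut/:
  Rule 1 Voicing Between Vowels: [disirfut] → [dizirfut]
  Rule 2 Velar Fronting: no change — [dizirfut]
  Rule 3 Medial Vowel Deletion: [dizirfut] → [dzrfut]
  Rule 4 Degemination: no change — [dzrfut]

[surovs], [dzrfut]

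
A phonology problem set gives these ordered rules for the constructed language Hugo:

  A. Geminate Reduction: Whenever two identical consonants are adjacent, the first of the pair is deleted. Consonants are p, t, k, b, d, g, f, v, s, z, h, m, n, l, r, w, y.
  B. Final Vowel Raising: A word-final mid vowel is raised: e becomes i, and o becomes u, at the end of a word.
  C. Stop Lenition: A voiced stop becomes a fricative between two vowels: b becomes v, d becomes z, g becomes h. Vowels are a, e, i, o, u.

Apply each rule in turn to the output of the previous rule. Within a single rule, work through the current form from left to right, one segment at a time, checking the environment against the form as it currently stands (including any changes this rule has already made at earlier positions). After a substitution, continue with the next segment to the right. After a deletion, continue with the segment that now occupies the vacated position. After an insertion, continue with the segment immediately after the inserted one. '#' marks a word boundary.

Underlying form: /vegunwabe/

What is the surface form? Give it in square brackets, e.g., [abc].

A Geminate Reduction: no change — [vegunwabe]
B Final Vowel Raising: [vegunwabe] → [vegunwabi]
C Stop Lenition: [vegunwabi] → [vehunwavi]

[vehunwavi]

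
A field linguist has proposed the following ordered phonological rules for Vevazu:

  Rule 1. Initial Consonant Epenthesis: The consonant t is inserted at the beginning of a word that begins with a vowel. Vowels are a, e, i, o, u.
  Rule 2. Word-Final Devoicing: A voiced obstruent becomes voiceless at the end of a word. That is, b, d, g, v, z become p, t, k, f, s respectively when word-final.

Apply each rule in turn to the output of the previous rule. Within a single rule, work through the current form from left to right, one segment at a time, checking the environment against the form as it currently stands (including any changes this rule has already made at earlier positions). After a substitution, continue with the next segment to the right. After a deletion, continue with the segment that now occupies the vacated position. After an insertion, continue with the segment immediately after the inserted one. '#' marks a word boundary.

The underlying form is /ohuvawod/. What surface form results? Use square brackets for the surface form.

[tohuvawot]

Rule 1 Initial Consonant Epenthesis: [ohuvawod] → [tohuvawod]
Rule 2 Word-Final Devoicing: [tohuvawod] → [tohuvawot]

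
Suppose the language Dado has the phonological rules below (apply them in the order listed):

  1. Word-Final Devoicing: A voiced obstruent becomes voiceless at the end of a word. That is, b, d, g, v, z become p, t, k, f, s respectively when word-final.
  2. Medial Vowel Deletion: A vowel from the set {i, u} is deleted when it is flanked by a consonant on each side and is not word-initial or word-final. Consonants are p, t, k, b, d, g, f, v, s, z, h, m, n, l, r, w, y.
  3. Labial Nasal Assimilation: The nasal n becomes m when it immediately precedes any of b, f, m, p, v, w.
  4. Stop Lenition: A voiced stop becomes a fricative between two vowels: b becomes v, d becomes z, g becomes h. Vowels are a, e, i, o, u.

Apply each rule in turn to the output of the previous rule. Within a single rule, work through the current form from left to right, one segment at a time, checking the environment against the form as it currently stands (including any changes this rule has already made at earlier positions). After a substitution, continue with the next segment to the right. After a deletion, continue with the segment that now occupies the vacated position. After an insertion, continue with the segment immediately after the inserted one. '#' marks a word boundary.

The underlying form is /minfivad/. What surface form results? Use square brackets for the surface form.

[mmfvat]

1 Word-Final Devoicing: [minfivad] → [minfivat]
2 Medial Vowel Deletion: [minfivat] → [mnfvat]
3 Labial Nasal Assimilation: [mnfvat] → [mmfvat]
4 Stop Lenition: no change — [mmfvat]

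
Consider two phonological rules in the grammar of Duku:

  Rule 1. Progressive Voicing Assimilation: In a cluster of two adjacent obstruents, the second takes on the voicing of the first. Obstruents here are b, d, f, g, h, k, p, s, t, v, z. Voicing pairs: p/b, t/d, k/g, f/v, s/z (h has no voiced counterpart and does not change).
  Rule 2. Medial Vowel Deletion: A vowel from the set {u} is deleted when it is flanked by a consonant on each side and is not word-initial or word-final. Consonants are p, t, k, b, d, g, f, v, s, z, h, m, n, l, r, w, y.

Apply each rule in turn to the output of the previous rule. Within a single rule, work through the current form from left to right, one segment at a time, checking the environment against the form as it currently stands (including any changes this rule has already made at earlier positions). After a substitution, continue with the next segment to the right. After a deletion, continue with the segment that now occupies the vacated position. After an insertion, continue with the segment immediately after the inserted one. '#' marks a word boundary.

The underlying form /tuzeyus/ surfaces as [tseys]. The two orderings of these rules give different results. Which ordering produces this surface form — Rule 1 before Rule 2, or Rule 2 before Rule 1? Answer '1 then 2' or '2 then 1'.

Order 1 then 2:
  1 Progressive Voicing Assimilation: no change — [tuzeyus]
  2 Medial Vowel Deletion: [tuzeyus] → [tzeys]
  result: [tzeys]
Order 2 then 1:
  2 Medial Vowel Deletion: [tuzeyus] → [tzeys]
  1 Progressive Voicing Assimilation: [tzeys] → [tseys]
  result: [tseys]

2 then 1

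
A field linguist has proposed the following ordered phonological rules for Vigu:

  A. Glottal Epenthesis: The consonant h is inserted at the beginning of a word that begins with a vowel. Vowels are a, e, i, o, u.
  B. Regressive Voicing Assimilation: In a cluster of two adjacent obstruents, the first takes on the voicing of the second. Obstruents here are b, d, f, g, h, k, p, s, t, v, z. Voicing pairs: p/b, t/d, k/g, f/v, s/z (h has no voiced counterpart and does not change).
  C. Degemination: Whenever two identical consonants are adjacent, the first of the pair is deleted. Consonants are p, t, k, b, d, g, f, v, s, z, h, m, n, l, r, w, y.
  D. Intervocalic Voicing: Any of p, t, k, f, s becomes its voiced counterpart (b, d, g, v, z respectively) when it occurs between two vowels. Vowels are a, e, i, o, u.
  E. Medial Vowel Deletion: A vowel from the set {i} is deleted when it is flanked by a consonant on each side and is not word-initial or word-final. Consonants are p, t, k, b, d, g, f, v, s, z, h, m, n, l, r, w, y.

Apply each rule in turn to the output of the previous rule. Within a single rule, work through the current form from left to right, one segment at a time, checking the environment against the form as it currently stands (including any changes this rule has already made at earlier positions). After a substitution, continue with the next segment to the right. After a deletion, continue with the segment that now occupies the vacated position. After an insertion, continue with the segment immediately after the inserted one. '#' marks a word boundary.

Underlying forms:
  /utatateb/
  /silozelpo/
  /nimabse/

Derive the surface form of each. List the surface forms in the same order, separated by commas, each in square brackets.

[hudadadeb], [slozelpo], [nmapse]

/utatateb/:
  A Glottal Epenthesis: [utatateb] → [hutatateb]
  B Regressive Voicing Assimilation: no change — [hutatateb]
  C Degemination: no change — [hutatateb]
  D Intervocalic Voicing: [hutatateb] → [hudadadeb]
  E Medial Vowel Deletion: no change — [hudadadeb]
/silozelpo/:
  A Glottal Epenthesis: no change — [silozelpo]
  B Regressive Voicing Assimilation: no change — [silozelpo]
  C Degemination: no change — [silozelpo]
  D Intervocalic Voicing: no change — [silozelpo]
  E Medial Vowel Deletion: [silozelpo] → [slozelpo]
/nimabse/:
  A Glottal Epenthesis: no change — [nimabse]
  B Regressive Voicing Assimilation: [nimabse] → [nimapse]
  C Degemination: no change — [nimapse]
  D Intervocalic Voicing: no change — [nimapse]
  E Medial Vowel Deletion: [nimapse] → [nmapse]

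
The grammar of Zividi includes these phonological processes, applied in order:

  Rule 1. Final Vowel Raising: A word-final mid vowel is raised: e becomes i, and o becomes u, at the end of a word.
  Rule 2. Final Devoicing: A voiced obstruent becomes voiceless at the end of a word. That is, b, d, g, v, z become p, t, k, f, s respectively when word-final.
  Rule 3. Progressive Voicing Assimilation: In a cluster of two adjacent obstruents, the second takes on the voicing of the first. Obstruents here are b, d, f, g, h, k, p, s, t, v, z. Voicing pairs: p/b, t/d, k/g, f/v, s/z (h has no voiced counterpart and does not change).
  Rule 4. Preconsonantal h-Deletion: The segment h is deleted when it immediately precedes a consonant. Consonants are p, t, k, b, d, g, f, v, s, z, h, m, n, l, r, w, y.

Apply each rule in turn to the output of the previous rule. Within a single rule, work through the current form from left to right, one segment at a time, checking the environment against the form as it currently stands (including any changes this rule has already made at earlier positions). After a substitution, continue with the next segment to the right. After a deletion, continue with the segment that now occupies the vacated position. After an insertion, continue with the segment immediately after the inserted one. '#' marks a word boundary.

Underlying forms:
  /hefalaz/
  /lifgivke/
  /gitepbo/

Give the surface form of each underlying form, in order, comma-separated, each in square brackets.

[hefalas], [lifkivgi], [giteppu]

/hefalaz/:
  Rule 1 Final Vowel Raising: no change — [hefalaz]
  Rule 2 Final Devoicing: [hefalaz] → [hefalas]
  Rule 3 Progressive Voicing Assimilation: no change — [hefalas]
  Rule 4 Preconsonantal h-Deletion: no change — [hefalas]
/lifgivke/:
  Rule 1 Final Vowel Raising: [lifgivke] → [lifgivki]
  Rule 2 Final Devoicing: no change — [lifgivki]
  Rule 3 Progressive Voicing Assimilation: [lifgivki] → [lifkivgi]
  Rule 4 Preconsonantal h-Deletion: no change — [lifkivgi]
/gitepbo/:
  Rule 1 Final Vowel Raising: [gitepbo] → [gitepbu]
  Rule 2 Final Devoicing: no change — [gitepbu]
  Rule 3 Progressive Voicing Assimilation: [gitepbu] → [giteppu]
  Rule 4 Preconsonantal h-Deletion: no change — [giteppu]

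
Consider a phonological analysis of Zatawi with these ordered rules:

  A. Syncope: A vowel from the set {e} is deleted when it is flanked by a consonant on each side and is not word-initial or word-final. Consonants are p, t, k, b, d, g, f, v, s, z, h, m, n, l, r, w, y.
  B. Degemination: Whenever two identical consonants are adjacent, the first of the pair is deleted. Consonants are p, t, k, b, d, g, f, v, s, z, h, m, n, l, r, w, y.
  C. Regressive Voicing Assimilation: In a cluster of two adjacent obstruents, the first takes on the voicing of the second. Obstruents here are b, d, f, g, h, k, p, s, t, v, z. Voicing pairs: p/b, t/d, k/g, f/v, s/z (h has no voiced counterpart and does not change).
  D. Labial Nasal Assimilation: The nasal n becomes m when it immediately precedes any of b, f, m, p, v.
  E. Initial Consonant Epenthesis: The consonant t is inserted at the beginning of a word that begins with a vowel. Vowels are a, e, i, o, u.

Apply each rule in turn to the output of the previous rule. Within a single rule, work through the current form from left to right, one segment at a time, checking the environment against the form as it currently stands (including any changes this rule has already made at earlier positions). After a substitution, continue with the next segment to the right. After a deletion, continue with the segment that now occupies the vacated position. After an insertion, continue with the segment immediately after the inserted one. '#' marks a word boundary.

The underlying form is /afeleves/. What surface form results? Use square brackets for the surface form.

A Syncope: [afeleves] → [aflvs]
B Degemination: no change — [aflvs]
C Regressive Voicing Assimilation: [aflvs] → [aflfs]
D Labial Nasal Assimilation: no change — [aflfs]
E Initial Consonant Epenthesis: [aflfs] → [taflfs]

[taflfs]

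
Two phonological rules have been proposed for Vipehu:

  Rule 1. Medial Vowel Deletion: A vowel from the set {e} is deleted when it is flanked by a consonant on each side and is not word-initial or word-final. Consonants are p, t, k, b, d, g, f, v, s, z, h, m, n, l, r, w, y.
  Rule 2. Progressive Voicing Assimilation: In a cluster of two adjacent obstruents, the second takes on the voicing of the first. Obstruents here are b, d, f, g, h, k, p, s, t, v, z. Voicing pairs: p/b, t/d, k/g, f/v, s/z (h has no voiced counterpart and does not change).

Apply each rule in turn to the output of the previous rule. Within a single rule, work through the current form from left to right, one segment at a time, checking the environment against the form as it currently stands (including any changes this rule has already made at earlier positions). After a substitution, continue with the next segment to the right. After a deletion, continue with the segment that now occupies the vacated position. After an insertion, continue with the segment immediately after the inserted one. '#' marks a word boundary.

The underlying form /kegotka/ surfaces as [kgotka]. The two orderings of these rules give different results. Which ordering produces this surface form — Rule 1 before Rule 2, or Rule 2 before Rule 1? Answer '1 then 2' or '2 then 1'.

Order 1 then 2:
  1 Medial Vowel Deletion: [kegotka] → [kgotka]
  2 Progressive Voicing Assimilation: [kgotka] → [kkotka]
  result: [kkotka]
Order 2 then 1:
  2 Progressive Voicing Assimilation: no change — [kegotka]
  1 Medial Vowel Deletion: [kegotka] → [kgotka]
  result: [kgotka]

2 then 1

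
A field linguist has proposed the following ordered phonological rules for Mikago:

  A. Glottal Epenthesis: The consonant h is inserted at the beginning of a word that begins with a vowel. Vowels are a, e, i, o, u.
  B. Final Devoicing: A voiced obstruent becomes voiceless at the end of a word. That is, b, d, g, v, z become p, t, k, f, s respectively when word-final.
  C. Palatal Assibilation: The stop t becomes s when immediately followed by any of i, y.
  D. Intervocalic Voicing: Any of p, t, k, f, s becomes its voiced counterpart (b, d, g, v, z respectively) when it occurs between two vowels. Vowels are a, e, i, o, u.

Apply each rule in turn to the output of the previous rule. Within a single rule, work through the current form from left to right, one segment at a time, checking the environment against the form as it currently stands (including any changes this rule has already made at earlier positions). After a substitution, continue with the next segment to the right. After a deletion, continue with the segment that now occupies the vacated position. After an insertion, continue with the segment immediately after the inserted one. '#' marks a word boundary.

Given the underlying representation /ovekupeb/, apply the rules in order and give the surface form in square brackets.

A Glottal Epenthesis: [ovekupeb] → [hovekupeb]
B Final Devoicing: [hovekupeb] → [hovekupep]
C Palatal Assibilation: no change — [hovekupep]
D Intervocalic Voicing: [hovekupep] → [hovegubep]

[hovegubep]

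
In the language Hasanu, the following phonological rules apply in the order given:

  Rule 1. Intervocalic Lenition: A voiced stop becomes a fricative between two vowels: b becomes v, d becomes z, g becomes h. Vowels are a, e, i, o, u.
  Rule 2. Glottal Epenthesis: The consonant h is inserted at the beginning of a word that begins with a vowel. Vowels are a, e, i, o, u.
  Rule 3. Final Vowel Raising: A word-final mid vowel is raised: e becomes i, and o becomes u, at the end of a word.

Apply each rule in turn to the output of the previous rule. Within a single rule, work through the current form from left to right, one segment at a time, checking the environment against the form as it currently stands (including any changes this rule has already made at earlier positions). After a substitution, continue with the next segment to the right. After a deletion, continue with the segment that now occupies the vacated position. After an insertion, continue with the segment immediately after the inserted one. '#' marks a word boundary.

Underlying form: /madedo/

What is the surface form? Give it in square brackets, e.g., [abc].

[mazezu]

Rule 1 Intervocalic Lenition: [madedo] → [mazezo]
Rule 2 Glottal Epenthesis: no change — [mazezo]
Rule 3 Final Vowel Raising: [mazezo] → [mazezu]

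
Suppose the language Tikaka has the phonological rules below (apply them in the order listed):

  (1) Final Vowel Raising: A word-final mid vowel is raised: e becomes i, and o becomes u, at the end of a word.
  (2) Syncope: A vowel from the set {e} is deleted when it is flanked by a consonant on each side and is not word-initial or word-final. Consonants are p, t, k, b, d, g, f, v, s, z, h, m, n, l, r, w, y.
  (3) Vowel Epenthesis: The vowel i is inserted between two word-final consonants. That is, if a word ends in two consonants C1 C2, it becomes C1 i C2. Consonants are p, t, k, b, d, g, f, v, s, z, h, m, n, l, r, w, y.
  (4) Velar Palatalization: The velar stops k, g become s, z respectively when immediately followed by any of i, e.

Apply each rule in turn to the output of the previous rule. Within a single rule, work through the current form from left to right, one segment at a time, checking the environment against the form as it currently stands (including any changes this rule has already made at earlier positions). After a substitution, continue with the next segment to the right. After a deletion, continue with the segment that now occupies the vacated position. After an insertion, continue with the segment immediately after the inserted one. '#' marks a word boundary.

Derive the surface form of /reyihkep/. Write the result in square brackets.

[ryihsip]

(1) Final Vowel Raising: no change — [reyihkep]
(2) Syncope: [reyihkep] → [ryihkp]
(3) Vowel Epenthesis: [ryihkp] → [ryihkip]
(4) Velar Palatalization: [ryihkip] → [ryihsip]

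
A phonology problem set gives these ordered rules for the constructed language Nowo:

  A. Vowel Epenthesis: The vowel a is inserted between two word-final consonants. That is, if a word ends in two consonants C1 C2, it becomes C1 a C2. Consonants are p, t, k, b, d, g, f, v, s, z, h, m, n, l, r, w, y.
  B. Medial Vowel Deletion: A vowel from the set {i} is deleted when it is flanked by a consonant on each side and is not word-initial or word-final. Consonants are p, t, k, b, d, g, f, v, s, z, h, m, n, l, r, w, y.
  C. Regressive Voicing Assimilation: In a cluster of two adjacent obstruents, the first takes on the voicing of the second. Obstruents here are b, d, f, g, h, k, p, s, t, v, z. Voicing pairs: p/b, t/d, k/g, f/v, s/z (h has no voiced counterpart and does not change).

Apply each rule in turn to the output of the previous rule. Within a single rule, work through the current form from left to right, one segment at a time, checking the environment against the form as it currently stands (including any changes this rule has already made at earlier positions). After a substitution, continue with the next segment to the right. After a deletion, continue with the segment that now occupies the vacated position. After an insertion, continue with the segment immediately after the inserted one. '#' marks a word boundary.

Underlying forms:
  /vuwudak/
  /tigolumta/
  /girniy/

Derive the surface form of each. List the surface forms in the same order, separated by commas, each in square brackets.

/vuwudak/:
  A Vowel Epenthesis: no change — [vuwudak]
  B Medial Vowel Deletion: no change — [vuwudak]
  C Regressive Voicing Assimilation: no change — [vuwudak]
/tigolumta/:
  A Vowel Epenthesis: no change — [tigolumta]
  B Medial Vowel Deletion: [tigolumta] → [tgolumta]
  C Regressive Voicing Assimilation: [tgolumta] → [dgolumta]
/girniy/:
  A Vowel Epenthesis: no change — [girniy]
  B Medial Vowel Deletion: [girniy] → [grny]
  C Regressive Voicing Assimilation: no change — [grny]

[vuwudak], [dgolumta], [grny]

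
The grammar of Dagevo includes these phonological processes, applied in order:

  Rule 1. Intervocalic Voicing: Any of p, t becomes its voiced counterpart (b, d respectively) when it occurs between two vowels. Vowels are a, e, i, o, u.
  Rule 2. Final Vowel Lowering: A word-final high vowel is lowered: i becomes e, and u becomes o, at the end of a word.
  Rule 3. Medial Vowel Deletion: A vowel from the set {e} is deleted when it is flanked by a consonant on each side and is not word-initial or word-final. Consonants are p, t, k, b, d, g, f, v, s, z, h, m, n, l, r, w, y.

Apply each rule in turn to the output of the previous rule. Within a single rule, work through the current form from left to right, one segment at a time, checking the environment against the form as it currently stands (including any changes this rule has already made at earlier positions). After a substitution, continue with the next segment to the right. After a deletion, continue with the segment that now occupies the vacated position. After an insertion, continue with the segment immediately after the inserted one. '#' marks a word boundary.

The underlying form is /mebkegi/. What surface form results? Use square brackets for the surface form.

Rule 1 Intervocalic Voicing: no change — [mebkegi]
Rule 2 Final Vowel Lowering: [mebkegi] → [mebkege]
Rule 3 Medial Vowel Deletion: [mebkege] → [mbkge]

[mbkge]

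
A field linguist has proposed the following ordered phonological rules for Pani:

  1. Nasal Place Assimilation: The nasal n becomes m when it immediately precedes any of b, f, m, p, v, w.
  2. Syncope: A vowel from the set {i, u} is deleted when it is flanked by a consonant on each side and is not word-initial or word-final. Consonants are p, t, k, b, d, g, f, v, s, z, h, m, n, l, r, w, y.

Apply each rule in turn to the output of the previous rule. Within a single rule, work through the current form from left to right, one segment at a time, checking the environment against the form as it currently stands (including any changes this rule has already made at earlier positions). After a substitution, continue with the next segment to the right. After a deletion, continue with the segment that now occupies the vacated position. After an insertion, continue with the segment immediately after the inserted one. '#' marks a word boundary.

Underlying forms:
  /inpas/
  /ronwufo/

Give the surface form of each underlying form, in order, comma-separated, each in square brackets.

/inpas/:
  1 Nasal Place Assimilation: [inpas] → [impas]
  2 Syncope: no change — [impas]
/ronwufo/:
  1 Nasal Place Assimilation: [ronwufo] → [romwufo]
  2 Syncope: [romwufo] → [romwfo]

[impas], [romwfo]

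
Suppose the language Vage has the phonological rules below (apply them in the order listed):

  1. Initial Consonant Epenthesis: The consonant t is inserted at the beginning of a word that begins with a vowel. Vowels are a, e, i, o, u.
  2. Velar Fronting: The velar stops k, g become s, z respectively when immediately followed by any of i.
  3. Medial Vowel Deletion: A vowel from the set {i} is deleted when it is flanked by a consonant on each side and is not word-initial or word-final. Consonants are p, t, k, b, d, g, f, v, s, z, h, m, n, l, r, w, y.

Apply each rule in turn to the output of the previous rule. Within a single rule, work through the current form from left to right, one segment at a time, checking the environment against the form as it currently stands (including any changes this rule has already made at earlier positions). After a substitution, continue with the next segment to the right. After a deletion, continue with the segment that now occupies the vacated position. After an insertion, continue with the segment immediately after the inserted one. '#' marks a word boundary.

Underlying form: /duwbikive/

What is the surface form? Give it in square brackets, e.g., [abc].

1 Initial Consonant Epenthesis: no change — [duwbikive]
2 Velar Fronting: [duwbikive] → [duwbisive]
3 Medial Vowel Deletion: [duwbisive] → [duwbsve]

[duwbsve]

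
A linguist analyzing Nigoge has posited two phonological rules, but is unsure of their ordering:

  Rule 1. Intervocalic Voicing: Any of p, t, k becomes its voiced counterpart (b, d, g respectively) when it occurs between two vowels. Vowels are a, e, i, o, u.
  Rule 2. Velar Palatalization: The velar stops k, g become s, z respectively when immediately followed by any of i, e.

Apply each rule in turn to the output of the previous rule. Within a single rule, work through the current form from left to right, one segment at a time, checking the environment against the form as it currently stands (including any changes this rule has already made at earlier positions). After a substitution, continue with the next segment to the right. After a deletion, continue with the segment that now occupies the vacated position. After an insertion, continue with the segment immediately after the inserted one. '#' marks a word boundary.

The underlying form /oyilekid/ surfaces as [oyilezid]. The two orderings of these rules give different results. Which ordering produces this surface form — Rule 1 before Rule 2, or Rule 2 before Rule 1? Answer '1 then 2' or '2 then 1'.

1 then 2

Order 1 then 2:
  1 Intervocalic Voicing: [oyilekid] → [oyilegid]
  2 Velar Palatalization: [oyilegid] → [oyilezid]
  result: [oyilezid]
Order 2 then 1:
  2 Velar Palatalization: [oyilekid] → [oyilesid]
  1 Intervocalic Voicing: no change — [oyilesid]
  result: [oyilesid]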